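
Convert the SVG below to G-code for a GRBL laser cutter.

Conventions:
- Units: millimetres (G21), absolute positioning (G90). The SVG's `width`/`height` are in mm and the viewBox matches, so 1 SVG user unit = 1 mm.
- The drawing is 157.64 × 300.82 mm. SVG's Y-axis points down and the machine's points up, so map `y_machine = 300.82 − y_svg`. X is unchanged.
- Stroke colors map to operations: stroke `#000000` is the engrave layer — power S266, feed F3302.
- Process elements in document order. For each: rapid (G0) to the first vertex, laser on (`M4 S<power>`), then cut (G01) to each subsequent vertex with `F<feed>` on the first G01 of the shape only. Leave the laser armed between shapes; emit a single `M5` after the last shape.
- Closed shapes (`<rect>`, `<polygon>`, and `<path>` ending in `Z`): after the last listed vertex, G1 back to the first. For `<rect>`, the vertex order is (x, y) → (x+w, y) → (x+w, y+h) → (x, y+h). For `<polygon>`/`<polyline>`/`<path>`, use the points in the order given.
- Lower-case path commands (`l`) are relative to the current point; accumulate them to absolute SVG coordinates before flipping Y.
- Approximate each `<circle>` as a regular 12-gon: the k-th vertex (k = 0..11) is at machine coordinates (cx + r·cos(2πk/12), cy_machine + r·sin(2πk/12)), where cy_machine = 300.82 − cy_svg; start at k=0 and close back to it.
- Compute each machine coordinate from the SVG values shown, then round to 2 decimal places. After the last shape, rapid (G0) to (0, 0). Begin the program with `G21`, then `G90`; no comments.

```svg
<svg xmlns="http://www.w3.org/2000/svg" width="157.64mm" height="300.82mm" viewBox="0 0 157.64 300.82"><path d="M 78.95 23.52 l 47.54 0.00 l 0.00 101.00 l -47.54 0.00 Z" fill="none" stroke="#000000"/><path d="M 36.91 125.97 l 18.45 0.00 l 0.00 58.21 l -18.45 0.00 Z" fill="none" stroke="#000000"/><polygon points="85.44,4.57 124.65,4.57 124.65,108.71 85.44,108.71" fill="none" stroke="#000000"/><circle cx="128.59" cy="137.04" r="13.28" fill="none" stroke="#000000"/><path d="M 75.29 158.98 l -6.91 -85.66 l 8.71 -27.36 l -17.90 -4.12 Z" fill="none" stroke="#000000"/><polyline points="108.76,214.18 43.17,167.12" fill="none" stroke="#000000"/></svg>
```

G21
G90
G0 X78.95 Y277.30
M4 S266
G01 X126.49 Y277.30 F3302
G01 X126.49 Y176.30
G01 X78.95 Y176.30
G01 X78.95 Y277.30
G0 X36.91 Y174.85
M4 S266
G01 X55.36 Y174.85 F3302
G01 X55.36 Y116.64
G01 X36.91 Y116.64
G01 X36.91 Y174.85
G0 X85.44 Y296.25
M4 S266
G01 X124.65 Y296.25 F3302
G01 X124.65 Y192.11
G01 X85.44 Y192.11
G01 X85.44 Y296.25
G0 X141.87 Y163.78
M4 S266
G01 X140.09 Y170.42 F3302
G01 X135.23 Y175.28
G01 X128.59 Y177.06
G01 X121.95 Y175.28
G01 X117.09 Y170.42
G01 X115.31 Y163.78
G01 X117.09 Y157.14
G01 X121.95 Y152.28
G01 X128.59 Y150.50
G01 X135.23 Y152.28
G01 X140.09 Y157.14
G01 X141.87 Y163.78
G0 X75.29 Y141.84
M4 S266
G01 X68.38 Y227.50 F3302
G01 X77.09 Y254.86
G01 X59.19 Y258.98
G01 X75.29 Y141.84
G0 X108.76 Y86.64
M4 S266
G01 X43.17 Y133.70 F3302
M5
G0 X0.00 Y0.00

1 u = 1 mm; y_m = 300.82 − y.

[1] `<path>` rectangle, #000000→engrave S266 F3302: (78.95,277.30) → (126.49,277.30) → (126.49,176.30) → (78.95,176.30) → (78.95,277.30) (closed)

[2] `<path>` rectangle, #000000→engrave S266 F3302: (36.91,174.85) → (55.36,174.85) → (55.36,116.64) → (36.91,116.64) → (36.91,174.85) (closed)

[3] `<polygon>` rectangle, #000000→engrave S266 F3302: (85.44,296.25) → (124.65,296.25) → (124.65,192.11) → (85.44,192.11) → (85.44,296.25) (closed)

[4] `<circle>` circle, #000000→engrave S266 F3302: (141.87,163.78) → (140.09,170.42) → (135.23,175.28) → (128.59,177.06) → (121.95,175.28) → (117.09,170.42) → (115.31,163.78) → (117.09,157.14) → (121.95,152.28) → (128.59,150.50) → (135.23,152.28) → (140.09,157.14) → (141.87,163.78) (closed)

[5] `<path>` closed polygon, #000000→engrave S266 F3302: (75.29,141.84) → (68.38,227.50) → (77.09,254.86) → (59.19,258.98) → (75.29,141.84) (closed)

[6] `<polyline>` line segment, #000000→engrave S266 F3302: (108.76,86.64) → (43.17,133.70)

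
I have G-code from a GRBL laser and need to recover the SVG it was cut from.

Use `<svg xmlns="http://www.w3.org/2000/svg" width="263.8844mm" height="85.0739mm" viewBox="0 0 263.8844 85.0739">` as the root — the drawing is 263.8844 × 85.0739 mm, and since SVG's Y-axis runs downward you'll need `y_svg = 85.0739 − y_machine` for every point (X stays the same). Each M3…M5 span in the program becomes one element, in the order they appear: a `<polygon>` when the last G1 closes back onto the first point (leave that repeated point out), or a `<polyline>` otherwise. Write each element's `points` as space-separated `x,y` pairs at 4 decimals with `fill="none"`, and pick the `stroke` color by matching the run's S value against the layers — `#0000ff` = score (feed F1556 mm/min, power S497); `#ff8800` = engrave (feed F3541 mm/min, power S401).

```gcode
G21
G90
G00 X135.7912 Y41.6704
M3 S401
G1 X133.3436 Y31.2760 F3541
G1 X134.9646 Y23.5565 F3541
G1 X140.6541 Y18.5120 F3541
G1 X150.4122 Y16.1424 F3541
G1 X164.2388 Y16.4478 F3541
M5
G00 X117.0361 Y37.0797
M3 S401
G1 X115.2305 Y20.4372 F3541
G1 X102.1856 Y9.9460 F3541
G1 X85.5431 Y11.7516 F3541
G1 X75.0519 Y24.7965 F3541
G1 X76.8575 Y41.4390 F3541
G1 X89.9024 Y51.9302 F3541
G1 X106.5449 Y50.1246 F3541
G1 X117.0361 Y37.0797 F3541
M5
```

Each laser-on run becomes one SVG element. Flip Y back into SVG space with y_svg = 85.0739 − y_machine. Every run uses S401, so all elements get stroke `#ff8800` (engrave).

Run 1: The run is open, so emit a `<polyline>` with points (Y-flipped): 135.7912,43.4035 133.3436,53.7979 134.9646,61.5174 140.6541,66.5619 150.4122,68.9315 164.2388,68.6261.

Run 2: The run returns to its start, so emit a `<polygon>` with points (Y-flipped): 117.0361,47.9942 115.2305,64.6367 102.1856,75.1279 85.5431,73.3223 75.0519,60.2774 76.8575,43.6349 89.9024,33.1437 106.5449,34.9493.

<svg xmlns="http://www.w3.org/2000/svg" width="263.8844mm" height="85.0739mm" viewBox="0 0 263.8844 85.0739">
  <polyline points="135.7912,43.4035 133.3436,53.7979 134.9646,61.5174 140.6541,66.5619 150.4122,68.9315 164.2388,68.6261" fill="none" stroke="#ff8800"/>
  <polygon points="117.0361,47.9942 115.2305,64.6367 102.1856,75.1279 85.5431,73.3223 75.0519,60.2774 76.8575,43.6349 89.9024,33.1437 106.5449,34.9493" fill="none" stroke="#ff8800"/>
</svg>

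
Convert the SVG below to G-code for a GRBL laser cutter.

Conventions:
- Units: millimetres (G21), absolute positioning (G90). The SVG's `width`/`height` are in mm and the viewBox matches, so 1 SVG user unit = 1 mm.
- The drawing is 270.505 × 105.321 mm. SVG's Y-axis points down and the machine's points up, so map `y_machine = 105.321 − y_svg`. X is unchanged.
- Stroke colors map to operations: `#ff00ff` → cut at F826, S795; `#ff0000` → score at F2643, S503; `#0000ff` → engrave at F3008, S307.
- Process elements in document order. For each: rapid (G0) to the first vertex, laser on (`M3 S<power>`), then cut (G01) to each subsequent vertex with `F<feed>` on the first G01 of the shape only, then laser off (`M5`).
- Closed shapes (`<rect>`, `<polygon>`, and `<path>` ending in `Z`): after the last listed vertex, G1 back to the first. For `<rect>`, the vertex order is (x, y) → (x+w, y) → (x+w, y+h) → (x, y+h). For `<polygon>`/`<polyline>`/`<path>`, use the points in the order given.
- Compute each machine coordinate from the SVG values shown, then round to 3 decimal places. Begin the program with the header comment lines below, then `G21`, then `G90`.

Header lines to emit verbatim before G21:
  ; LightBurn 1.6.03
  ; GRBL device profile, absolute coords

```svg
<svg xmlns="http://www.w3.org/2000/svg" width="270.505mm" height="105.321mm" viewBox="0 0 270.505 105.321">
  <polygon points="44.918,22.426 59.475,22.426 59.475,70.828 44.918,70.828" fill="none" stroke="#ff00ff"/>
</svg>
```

1 u = 1 mm; y_m = 105.321 − y.

[1] `<polygon>` rectangle, #ff00ff→cut S795 F826: (44.918,82.895) → (59.475,82.895) → (59.475,34.493) → (44.918,34.493) → (44.918,82.895) (closed)

; LightBurn 1.6.03
; GRBL device profile, absolute coords
G21
G90
G0 X44.918 Y82.895
M3 S795
G01 X59.475 Y82.895 F826
G01 X59.475 Y34.493
G01 X44.918 Y34.493
G01 X44.918 Y82.895
M5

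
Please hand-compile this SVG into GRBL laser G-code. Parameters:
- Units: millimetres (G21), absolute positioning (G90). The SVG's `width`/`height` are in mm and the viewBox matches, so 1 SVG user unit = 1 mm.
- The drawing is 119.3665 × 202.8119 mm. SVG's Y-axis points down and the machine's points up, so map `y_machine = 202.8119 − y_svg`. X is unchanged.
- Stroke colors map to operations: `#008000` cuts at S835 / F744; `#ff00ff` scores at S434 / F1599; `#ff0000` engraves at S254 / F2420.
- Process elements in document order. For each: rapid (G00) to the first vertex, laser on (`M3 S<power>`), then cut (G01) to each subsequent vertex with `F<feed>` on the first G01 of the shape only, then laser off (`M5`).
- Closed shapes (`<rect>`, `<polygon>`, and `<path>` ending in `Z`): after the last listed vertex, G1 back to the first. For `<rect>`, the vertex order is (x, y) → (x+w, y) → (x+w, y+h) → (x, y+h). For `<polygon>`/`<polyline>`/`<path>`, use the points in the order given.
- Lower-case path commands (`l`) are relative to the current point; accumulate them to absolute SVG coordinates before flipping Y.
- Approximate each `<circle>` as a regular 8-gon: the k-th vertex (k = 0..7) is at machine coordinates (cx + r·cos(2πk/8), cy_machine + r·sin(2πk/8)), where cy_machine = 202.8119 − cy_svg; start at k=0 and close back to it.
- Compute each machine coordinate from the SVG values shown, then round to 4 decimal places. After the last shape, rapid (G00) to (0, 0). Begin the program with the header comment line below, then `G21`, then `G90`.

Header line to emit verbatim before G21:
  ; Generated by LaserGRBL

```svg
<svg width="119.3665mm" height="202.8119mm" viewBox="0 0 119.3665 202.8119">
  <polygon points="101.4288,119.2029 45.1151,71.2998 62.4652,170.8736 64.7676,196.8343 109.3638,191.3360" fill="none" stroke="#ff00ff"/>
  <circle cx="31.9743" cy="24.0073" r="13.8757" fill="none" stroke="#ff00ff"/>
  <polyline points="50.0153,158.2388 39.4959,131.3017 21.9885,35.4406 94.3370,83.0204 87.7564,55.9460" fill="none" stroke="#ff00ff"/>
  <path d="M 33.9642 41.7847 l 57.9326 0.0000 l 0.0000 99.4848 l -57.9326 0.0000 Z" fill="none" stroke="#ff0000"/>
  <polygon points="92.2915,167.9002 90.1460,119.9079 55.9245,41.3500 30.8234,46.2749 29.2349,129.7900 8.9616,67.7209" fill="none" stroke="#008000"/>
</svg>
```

; Generated by LaserGRBL
G21
G90
G00 X101.4288 Y83.6090
M3 S434
G01 X45.1151 Y131.5121 F1599
G01 X62.4652 Y31.9383
G01 X64.7676 Y5.9776
G01 X109.3638 Y11.4759
G01 X101.4288 Y83.6090
M5
G00 X45.8500 Y178.8046
M3 S434
G01 X41.7859 Y188.6162 F1599
G01 X31.9743 Y192.6803
G01 X22.1627 Y188.6162
G01 X18.0986 Y178.8046
G01 X22.1627 Y168.9930
G01 X31.9743 Y164.9289
G01 X41.7859 Y168.9930
G01 X45.8500 Y178.8046
M5
G00 X50.0153 Y44.5731
M3 S434
G01 X39.4959 Y71.5102 F1599
G01 X21.9885 Y167.3713
G01 X94.3370 Y119.7915
G01 X87.7564 Y146.8659
M5
G00 X33.9642 Y161.0272
M3 S254
G01 X91.8968 Y161.0272 F2420
G01 X91.8968 Y61.5424
G01 X33.9642 Y61.5424
G01 X33.9642 Y161.0272
M5
G00 X92.2915 Y34.9117
M3 S835
G01 X90.1460 Y82.9040 F744
G01 X55.9245 Y161.4619
G01 X30.8234 Y156.5370
G01 X29.2349 Y73.0219
G01 X8.9616 Y135.0910
G01 X92.2915 Y34.9117
M5
G00 X0.0000 Y0.0000

viewBox `0 0 119.3665 202.8119` with mm width/height → 1 unit = 1 mm. Flip: y_m = 202.8119 − y_svg.

**Shape 1** — `<polygon>` closed polygon, stroke `#ff00ff` → score (S434, F1599). Machine vertices: (101.4288,83.6090) → (45.1151,131.5121) → (62.4652,31.9383) → (64.7676,5.9776) → (109.3638,11.4759) → (101.4288,83.6090). Closed: final G1 returns to the first vertex.

**Shape 2** — `<circle>` circle, stroke `#ff00ff` → score (S434, F1599). Machine vertices: (45.8500,178.8046) → (41.7859,188.6162) → (31.9743,192.6803) → (22.1627,188.6162) → (18.0986,178.8046) → (22.1627,168.9930) → (31.9743,164.9289) → (41.7859,168.9930) → (45.8500,178.8046). Closed: final G1 returns to the first vertex.

**Shape 3** — `<polyline>` open polyline, stroke `#ff00ff` → score (S434, F1599). Machine vertices: (50.0153,44.5731) → (39.4959,71.5102) → (21.9885,167.3713) → (94.3370,119.7915) → (87.7564,146.8659). Open path.

**Shape 4** — `<path>` rectangle, stroke `#ff0000` → engrave (S254, F2420). Machine vertices: (33.9642,161.0272) → (91.8968,161.0272) → (91.8968,61.5424) → (33.9642,61.5424) → (33.9642,161.0272). Closed: final G1 returns to the first vertex.

**Shape 5** — `<polygon>` closed polygon, stroke `#008000` → cut (S835, F744). Machine vertices: (92.2915,34.9117) → (90.1460,82.9040) → (55.9245,161.4619) → (30.8234,156.5370) → (29.2349,73.0219) → (8.9616,135.0910) → (92.2915,34.9117). Closed: final G1 returns to the first vertex.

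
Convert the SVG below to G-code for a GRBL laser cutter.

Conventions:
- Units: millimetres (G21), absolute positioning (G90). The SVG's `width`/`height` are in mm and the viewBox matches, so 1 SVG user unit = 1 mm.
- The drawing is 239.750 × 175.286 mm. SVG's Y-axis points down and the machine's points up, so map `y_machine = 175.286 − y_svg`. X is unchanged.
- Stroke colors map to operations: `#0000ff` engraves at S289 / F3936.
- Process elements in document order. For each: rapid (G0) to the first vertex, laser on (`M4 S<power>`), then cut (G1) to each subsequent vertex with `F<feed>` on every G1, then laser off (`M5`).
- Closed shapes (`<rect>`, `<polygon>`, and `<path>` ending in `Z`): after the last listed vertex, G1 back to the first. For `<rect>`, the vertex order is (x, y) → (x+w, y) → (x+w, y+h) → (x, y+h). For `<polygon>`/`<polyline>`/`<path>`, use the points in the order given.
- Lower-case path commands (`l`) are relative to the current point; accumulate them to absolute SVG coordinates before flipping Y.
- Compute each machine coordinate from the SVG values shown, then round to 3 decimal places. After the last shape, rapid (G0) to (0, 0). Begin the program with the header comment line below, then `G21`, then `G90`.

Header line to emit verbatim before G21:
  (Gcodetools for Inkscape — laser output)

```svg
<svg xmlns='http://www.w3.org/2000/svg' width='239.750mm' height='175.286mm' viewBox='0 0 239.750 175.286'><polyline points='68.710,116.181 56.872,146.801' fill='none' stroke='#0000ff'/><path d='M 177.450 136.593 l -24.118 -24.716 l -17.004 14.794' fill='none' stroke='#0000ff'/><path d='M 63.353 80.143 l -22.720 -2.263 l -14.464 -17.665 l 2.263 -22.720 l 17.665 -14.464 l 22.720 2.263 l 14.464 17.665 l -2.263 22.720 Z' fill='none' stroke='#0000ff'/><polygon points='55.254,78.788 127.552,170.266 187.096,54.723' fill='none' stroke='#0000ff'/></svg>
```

(Gcodetools for Inkscape — laser output)
G21
G90
G0 X68.710 Y59.105
M4 S289
G1 X56.872 Y28.485 F3936
M5
G0 X177.450 Y38.693
M4 S289
G1 X153.332 Y63.409 F3936
G1 X136.328 Y48.615 F3936
M5
G0 X63.353 Y95.143
M4 S289
G1 X40.633 Y97.406 F3936
G1 X26.169 Y115.071 F3936
G1 X28.432 Y137.791 F3936
G1 X46.097 Y152.255 F3936
G1 X68.817 Y149.992 F3936
G1 X83.281 Y132.327 F3936
G1 X81.018 Y109.607 F3936
G1 X63.353 Y95.143 F3936
M5
G0 X55.254 Y96.498
M4 S289
G1 X127.552 Y5.020 F3936
G1 X187.096 Y120.563 F3936
G1 X55.254 Y96.498 F3936
M5
G0 X0.000 Y0.000

1 u = 1 mm; y_m = 175.286 − y.

[1] `<polyline>` line segment, #0000ff→engrave S289 F3936: (68.710,59.105) → (56.872,28.485)

[2] `<path>` open polyline, #0000ff→engrave S289 F3936: (177.450,38.693) → (153.332,63.409) → (136.328,48.615)

[3] `<path>` regular polygon, #0000ff→engrave S289 F3936: (63.353,95.143) → (40.633,97.406) → (26.169,115.071) → (28.432,137.791) → (46.097,152.255) → (68.817,149.992) → (83.281,132.327) → (81.018,109.607) → (63.353,95.143) (closed)

[4] `<polygon>` closed polygon, #0000ff→engrave S289 F3936: (55.254,96.498) → (127.552,5.020) → (187.096,120.563) → (55.254,96.498) (closed)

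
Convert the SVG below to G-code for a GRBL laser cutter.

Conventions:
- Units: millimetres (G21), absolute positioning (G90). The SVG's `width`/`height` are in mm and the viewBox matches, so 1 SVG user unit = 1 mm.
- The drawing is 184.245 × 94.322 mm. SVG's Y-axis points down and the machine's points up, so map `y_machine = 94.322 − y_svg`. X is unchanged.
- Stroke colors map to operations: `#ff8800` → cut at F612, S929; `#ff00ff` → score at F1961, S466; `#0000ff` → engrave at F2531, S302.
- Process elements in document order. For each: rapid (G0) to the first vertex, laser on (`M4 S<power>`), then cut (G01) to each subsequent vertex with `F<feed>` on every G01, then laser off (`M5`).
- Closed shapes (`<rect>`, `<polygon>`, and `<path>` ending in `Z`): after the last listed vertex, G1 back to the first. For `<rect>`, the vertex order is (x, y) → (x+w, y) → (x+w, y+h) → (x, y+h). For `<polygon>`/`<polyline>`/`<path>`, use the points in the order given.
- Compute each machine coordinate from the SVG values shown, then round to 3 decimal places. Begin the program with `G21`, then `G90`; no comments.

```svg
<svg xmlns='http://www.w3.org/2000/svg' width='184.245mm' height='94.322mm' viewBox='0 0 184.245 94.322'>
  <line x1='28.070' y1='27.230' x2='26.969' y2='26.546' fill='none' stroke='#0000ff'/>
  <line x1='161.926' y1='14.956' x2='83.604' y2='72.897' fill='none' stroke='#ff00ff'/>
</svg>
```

G21
G90
G0 X28.070 Y67.092
M4 S302
G01 X26.969 Y67.776 F2531
M5
G0 X161.926 Y79.366
M4 S466
G01 X83.604 Y21.425 F1961
M5

viewBox `0 0 184.245 94.322` with mm width/height → 1 unit = 1 mm. Flip: y_m = 94.322 − y_svg.

**Shape 1** — `<line>` line segment, stroke `#0000ff` → engrave (S302, F2531). Machine vertices: (28.070,67.092) → (26.969,67.776). Open path.

**Shape 2** — `<line>` line segment, stroke `#ff00ff` → score (S466, F1961). Machine vertices: (161.926,79.366) → (83.604,21.425). Open path.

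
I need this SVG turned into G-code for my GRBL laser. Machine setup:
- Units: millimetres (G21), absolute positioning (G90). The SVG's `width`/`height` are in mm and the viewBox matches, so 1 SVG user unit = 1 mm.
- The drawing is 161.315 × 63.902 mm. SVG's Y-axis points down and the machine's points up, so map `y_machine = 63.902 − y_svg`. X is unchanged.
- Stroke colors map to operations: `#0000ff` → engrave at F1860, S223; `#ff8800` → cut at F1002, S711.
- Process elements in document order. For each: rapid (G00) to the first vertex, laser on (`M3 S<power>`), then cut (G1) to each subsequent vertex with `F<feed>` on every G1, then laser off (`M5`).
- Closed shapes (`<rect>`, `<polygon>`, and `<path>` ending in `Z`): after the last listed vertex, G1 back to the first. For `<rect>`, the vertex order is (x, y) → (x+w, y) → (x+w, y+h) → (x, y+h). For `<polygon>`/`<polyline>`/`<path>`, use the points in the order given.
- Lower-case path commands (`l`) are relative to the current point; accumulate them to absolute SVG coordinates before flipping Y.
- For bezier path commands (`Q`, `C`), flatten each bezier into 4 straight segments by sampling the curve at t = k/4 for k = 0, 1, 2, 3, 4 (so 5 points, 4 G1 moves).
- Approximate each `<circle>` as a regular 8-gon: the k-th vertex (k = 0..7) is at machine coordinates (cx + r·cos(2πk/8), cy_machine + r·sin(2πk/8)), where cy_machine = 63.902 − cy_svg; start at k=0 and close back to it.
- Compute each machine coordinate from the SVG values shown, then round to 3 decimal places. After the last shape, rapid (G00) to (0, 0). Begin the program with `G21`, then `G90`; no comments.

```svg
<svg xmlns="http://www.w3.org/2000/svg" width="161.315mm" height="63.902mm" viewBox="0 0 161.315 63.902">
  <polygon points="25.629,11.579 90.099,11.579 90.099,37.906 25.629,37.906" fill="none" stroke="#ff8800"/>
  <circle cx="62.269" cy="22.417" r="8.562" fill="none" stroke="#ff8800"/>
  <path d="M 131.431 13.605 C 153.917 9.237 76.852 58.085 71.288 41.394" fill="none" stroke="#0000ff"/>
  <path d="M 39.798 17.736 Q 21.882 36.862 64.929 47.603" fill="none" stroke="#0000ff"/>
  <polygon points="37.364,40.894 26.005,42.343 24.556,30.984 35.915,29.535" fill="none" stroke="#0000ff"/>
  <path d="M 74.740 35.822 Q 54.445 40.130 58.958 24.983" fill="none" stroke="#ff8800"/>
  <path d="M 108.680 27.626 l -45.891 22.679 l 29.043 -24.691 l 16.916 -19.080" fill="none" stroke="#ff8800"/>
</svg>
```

viewBox `0 0 161.315 63.902` with mm width/height → 1 unit = 1 mm. Flip: y_m = 63.902 − y_svg.

**Shape 1** — `<polygon>` rectangle, stroke `#ff8800` → cut (S711, F1002). Machine vertices: (25.629,52.323) → (90.099,52.323) → (90.099,25.996) → (25.629,25.996) → (25.629,52.323). Closed: final G1 returns to the first vertex.

**Shape 2** — `<circle>` circle, stroke `#ff8800` → cut (S711, F1002). Machine vertices: (70.831,41.485) → (68.323,47.539) → (62.269,50.047) → (56.215,47.539) → (53.707,41.485) → (56.215,35.431) → (62.269,32.923) → (68.323,35.431) → (70.831,41.485). Closed: final G1 returns to the first vertex.

**Shape 3** — `<path>` cubic bezier, stroke `#0000ff` → engrave (S223, F1860). Control points (SVG): P0=(131.431,13.605), P1=(153.917,9.237), P2=(76.852,58.085), P3=(71.288,41.394); sampled at t=k/4. Machine vertices: (131.431,50.297) → (132.302,45.451) → (111.878,31.781) → (86.195,20.423) → (71.288,22.508). Open path.

**Shape 4** — `<path>` quadratic bezier, stroke `#0000ff` → engrave (S223, F1860). Control points (SVG): P0=(39.798,17.736), P1=(21.882,36.862), P2=(64.929,47.603); sampled at t=k/4. Machine vertices: (39.798,46.166) → (34.650,37.127) → (37.123,29.136) → (47.216,22.194) → (64.929,16.299). Open path.

**Shape 5** — `<polygon>` regular polygon, stroke `#0000ff` → engrave (S223, F1860). Machine vertices: (37.364,23.008) → (26.005,21.559) → (24.556,32.918) → (35.915,34.367) → (37.364,23.008). Closed: final G1 returns to the first vertex.

**Shape 6** — `<path>` quadratic bezier, stroke `#ff8800` → cut (S711, F1002). Control points (SVG): P0=(74.740,35.822), P1=(54.445,40.130), P2=(58.958,24.983); sampled at t=k/4. Machine vertices: (74.740,28.080) → (66.143,27.142) → (60.647,28.636) → (58.252,32.561) → (58.958,38.919). Open path.

**Shape 7** — `<path>` open polyline, stroke `#ff8800` → cut (S711, F1002). Machine vertices: (108.680,36.276) → (62.789,13.597) → (91.832,38.288) → (108.748,57.368). Open path.

G21
G90
G00 X25.629 Y52.323
M3 S711
G1 X90.099 Y52.323 F1002
G1 X90.099 Y25.996 F1002
G1 X25.629 Y25.996 F1002
G1 X25.629 Y52.323 F1002
M5
G00 X70.831 Y41.485
M3 S711
G1 X68.323 Y47.539 F1002
G1 X62.269 Y50.047 F1002
G1 X56.215 Y47.539 F1002
G1 X53.707 Y41.485 F1002
G1 X56.215 Y35.431 F1002
G1 X62.269 Y32.923 F1002
G1 X68.323 Y35.431 F1002
G1 X70.831 Y41.485 F1002
M5
G00 X131.431 Y50.297
M3 S223
G1 X132.302 Y45.451 F1860
G1 X111.878 Y31.781 F1860
G1 X86.195 Y20.423 F1860
G1 X71.288 Y22.508 F1860
M5
G00 X39.798 Y46.166
M3 S223
G1 X34.650 Y37.127 F1860
G1 X37.123 Y29.136 F1860
G1 X47.216 Y22.194 F1860
G1 X64.929 Y16.299 F1860
M5
G00 X37.364 Y23.008
M3 S223
G1 X26.005 Y21.559 F1860
G1 X24.556 Y32.918 F1860
G1 X35.915 Y34.367 F1860
G1 X37.364 Y23.008 F1860
M5
G00 X74.740 Y28.080
M3 S711
G1 X66.143 Y27.142 F1002
G1 X60.647 Y28.636 F1002
G1 X58.252 Y32.561 F1002
G1 X58.958 Y38.919 F1002
M5
G00 X108.680 Y36.276
M3 S711
G1 X62.789 Y13.597 F1002
G1 X91.832 Y38.288 F1002
G1 X108.748 Y57.368 F1002
M5
G00 X0.000 Y0.000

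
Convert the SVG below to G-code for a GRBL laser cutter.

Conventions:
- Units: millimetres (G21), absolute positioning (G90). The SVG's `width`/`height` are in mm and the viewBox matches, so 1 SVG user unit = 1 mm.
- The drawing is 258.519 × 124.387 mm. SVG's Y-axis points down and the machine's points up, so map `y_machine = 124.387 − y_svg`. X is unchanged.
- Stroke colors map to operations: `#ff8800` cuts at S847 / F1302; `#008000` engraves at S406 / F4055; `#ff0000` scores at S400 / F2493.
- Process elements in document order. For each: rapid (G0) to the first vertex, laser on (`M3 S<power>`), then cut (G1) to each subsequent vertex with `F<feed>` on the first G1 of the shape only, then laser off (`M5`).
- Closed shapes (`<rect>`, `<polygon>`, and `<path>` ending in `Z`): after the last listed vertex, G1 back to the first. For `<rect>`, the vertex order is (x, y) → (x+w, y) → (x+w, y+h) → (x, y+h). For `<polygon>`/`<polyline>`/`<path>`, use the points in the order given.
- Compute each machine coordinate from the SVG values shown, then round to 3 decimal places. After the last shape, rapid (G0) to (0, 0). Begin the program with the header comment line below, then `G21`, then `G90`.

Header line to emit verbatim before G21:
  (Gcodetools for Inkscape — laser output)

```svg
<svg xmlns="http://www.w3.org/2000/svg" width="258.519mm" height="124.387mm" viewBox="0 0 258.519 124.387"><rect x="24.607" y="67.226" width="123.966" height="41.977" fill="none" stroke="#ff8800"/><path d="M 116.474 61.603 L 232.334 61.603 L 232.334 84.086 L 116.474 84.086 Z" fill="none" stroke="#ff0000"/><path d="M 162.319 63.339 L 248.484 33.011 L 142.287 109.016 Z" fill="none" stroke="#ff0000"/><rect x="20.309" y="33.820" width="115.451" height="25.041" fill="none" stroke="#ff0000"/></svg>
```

1 u = 1 mm; y_m = 124.387 − y.

[1] `<rect>` rectangle, #ff8800→cut S847 F1302: (24.607,57.161) → (148.573,57.161) → (148.573,15.184) → (24.607,15.184) → (24.607,57.161) (closed)

[2] `<path>` rectangle, #ff0000→score S400 F2493: (116.474,62.784) → (232.334,62.784) → (232.334,40.301) → (116.474,40.301) → (116.474,62.784) (closed)

[3] `<path>` closed polygon, #ff0000→score S400 F2493: (162.319,61.048) → (248.484,91.376) → (142.287,15.371) → (162.319,61.048) (closed)

[4] `<rect>` rectangle, #ff0000→score S400 F2493: (20.309,90.567) → (135.760,90.567) → (135.760,65.526) → (20.309,65.526) → (20.309,90.567) (closed)

(Gcodetools for Inkscape — laser output)
G21
G90
G0 X24.607 Y57.161
M3 S847
G1 X148.573 Y57.161 F1302
G1 X148.573 Y15.184
G1 X24.607 Y15.184
G1 X24.607 Y57.161
M5
G0 X116.474 Y62.784
M3 S400
G1 X232.334 Y62.784 F2493
G1 X232.334 Y40.301
G1 X116.474 Y40.301
G1 X116.474 Y62.784
M5
G0 X162.319 Y61.048
M3 S400
G1 X248.484 Y91.376 F2493
G1 X142.287 Y15.371
G1 X162.319 Y61.048
M5
G0 X20.309 Y90.567
M3 S400
G1 X135.760 Y90.567 F2493
G1 X135.760 Y65.526
G1 X20.309 Y65.526
G1 X20.309 Y90.567
M5
G0 X0.000 Y0.000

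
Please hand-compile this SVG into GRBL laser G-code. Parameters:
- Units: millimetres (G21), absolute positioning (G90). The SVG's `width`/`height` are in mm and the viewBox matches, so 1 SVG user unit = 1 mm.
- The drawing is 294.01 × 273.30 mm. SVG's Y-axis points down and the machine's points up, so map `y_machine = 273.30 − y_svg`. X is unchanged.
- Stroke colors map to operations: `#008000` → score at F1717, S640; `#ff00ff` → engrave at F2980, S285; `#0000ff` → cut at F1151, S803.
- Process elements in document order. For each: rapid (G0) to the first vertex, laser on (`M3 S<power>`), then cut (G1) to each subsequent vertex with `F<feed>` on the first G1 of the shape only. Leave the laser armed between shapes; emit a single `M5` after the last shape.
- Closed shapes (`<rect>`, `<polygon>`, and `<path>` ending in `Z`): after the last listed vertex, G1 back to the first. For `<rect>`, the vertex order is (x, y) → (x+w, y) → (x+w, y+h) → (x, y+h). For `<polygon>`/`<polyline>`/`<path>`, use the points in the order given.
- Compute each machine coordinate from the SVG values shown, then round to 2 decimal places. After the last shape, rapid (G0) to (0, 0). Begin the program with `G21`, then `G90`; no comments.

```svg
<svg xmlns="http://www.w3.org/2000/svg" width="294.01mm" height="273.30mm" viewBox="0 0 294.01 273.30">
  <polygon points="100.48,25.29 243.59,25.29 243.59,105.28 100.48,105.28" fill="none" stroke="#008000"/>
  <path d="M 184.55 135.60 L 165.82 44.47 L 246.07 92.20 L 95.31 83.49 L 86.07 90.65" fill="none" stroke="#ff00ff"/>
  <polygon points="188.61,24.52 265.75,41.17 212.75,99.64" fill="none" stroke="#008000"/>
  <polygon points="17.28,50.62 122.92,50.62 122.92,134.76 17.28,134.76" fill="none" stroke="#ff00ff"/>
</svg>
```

viewBox `0 0 294.01 273.30` with mm width/height → 1 unit = 1 mm. Flip: y_m = 273.30 − y_svg.

**Shape 1** — `<polygon>` rectangle, stroke `#008000` → score (S640, F1717). Machine vertices: (100.48,248.01) → (243.59,248.01) → (243.59,168.02) → (100.48,168.02) → (100.48,248.01). Closed: final G1 returns to the first vertex.

**Shape 2** — `<path>` open polyline, stroke `#ff00ff` → engrave (S285, F2980). Machine vertices: (184.55,137.70) → (165.82,228.83) → (246.07,181.10) → (95.31,189.81) → (86.07,182.65). Open path.

**Shape 3** — `<polygon>` regular polygon, stroke `#008000` → score (S640, F1717). Machine vertices: (188.61,248.78) → (265.75,232.13) → (212.75,173.66) → (188.61,248.78). Closed: final G1 returns to the first vertex.

**Shape 4** — `<polygon>` rectangle, stroke `#ff00ff` → engrave (S285, F2980). Machine vertices: (17.28,222.68) → (122.92,222.68) → (122.92,138.54) → (17.28,138.54) → (17.28,222.68). Closed: final G1 returns to the first vertex.

G21
G90
G0 X100.48 Y248.01
M3 S640
G1 X243.59 Y248.01 F1717
G1 X243.59 Y168.02
G1 X100.48 Y168.02
G1 X100.48 Y248.01
G0 X184.55 Y137.70
M3 S285
G1 X165.82 Y228.83 F2980
G1 X246.07 Y181.10
G1 X95.31 Y189.81
G1 X86.07 Y182.65
G0 X188.61 Y248.78
M3 S640
G1 X265.75 Y232.13 F1717
G1 X212.75 Y173.66
G1 X188.61 Y248.78
G0 X17.28 Y222.68
M3 S285
G1 X122.92 Y222.68 F2980
G1 X122.92 Y138.54
G1 X17.28 Y138.54
G1 X17.28 Y222.68
M5
G0 X0.00 Y0.00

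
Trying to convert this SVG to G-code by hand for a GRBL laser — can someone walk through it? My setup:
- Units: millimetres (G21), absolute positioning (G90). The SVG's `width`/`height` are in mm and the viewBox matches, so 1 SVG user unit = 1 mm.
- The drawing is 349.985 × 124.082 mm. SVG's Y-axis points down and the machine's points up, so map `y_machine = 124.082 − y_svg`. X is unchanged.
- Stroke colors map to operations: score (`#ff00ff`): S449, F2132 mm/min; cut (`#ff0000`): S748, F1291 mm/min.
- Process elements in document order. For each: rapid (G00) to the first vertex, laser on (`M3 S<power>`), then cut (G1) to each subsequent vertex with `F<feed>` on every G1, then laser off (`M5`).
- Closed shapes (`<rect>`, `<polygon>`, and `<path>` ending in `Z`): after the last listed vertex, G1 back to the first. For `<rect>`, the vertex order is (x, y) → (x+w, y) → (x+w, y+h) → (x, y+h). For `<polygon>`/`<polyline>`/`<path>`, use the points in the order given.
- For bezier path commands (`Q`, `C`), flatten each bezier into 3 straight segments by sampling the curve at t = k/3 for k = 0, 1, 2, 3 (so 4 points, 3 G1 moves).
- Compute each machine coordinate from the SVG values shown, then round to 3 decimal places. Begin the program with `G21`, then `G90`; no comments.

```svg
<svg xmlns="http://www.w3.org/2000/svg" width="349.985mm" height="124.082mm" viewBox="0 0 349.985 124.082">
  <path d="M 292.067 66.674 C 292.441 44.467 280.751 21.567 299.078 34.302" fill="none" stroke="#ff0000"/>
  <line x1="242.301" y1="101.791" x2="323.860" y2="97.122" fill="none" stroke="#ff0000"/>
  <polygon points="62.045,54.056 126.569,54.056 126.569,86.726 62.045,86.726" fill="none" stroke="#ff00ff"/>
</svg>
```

viewBox `0 0 349.985 124.082` with mm width/height → 1 unit = 1 mm. Flip: y_m = 124.082 − y_svg.

**Shape 1** — `<path>` cubic bezier, stroke `#ff0000` → cut (S748, F1291). Control points (SVG): P0=(292.067,66.674), P1=(292.441,44.467), P2=(280.751,21.567), P3=(299.078,34.302); sampled at t=k/3. Machine vertices: (292.067,57.408) → (289.978,78.501) → (289.198,91.982) → (299.078,89.780). Open path.

**Shape 2** — `<line>` line segment, stroke `#ff0000` → cut (S748, F1291). Machine vertices: (242.301,22.291) → (323.860,26.960). Open path.

**Shape 3** — `<polygon>` rectangle, stroke `#ff00ff` → score (S449, F2132). Machine vertices: (62.045,70.026) → (126.569,70.026) → (126.569,37.356) → (62.045,37.356) → (62.045,70.026). Closed: final G1 returns to the first vertex.

G21
G90
G00 X292.067 Y57.408
M3 S748
G1 X289.978 Y78.501 F1291
G1 X289.198 Y91.982 F1291
G1 X299.078 Y89.780 F1291
M5
G00 X242.301 Y22.291
M3 S748
G1 X323.860 Y26.960 F1291
M5
G00 X62.045 Y70.026
M3 S449
G1 X126.569 Y70.026 F2132
G1 X126.569 Y37.356 F2132
G1 X62.045 Y37.356 F2132
G1 X62.045 Y70.026 F2132
M5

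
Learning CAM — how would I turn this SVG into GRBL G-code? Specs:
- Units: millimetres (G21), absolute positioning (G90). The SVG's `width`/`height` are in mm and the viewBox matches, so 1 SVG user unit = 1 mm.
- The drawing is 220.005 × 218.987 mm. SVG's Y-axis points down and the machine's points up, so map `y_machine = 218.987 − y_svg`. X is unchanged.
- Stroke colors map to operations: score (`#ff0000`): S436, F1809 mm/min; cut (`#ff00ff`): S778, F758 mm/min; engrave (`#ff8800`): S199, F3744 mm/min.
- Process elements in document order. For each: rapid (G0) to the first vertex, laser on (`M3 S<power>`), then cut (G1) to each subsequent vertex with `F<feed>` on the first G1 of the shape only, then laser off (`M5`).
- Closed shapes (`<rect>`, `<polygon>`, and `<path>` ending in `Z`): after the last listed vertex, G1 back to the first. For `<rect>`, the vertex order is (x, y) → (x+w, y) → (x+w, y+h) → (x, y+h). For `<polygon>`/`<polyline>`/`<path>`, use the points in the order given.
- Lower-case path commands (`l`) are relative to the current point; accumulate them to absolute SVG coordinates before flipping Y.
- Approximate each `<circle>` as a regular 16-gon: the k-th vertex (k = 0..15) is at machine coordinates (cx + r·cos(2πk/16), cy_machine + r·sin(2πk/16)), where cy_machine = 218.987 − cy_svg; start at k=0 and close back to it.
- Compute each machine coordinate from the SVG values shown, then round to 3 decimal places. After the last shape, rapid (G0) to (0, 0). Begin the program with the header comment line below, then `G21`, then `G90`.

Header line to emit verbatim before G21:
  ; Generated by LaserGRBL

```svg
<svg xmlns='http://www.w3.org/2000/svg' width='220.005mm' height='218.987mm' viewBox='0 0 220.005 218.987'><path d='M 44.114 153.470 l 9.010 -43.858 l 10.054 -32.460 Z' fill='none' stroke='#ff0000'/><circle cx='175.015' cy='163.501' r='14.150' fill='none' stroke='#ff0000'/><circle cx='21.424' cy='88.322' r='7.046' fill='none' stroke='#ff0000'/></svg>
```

Since the viewBox matches the mm dimensions, user units are millimetres directly. The only transform is the Y-flip y_m = 218.987 − y_svg.

Shape 1 is a closed polygon drawn with `<path>`. Its stroke #ff0000 means score at S436, F1809. After flipping Y the toolpath is (44.114,65.517) → (53.124,109.375) → (63.178,141.835) → (44.114,65.517), returning to the start.

Shape 2 is a circle drawn with `<circle>`. Its stroke #ff0000 means score at S436, F1809. After flipping Y the toolpath is (189.165,55.486) → (188.088,60.901) → (185.021,65.492) → (180.430,68.559) → (175.015,69.636) → (169.600,68.559) → (165.009,65.492) → (161.942,60.901) → (160.865,55.486) → (161.942,50.071) → (165.009,45.480) → (169.600,42.413) → (175.015,41.336) → (180.430,42.413) → (185.021,45.480) → (188.088,50.071) → (189.165,55.486), returning to the start.

Shape 3 is a circle drawn with `<circle>`. Its stroke #ff0000 means score at S436, F1809. After flipping Y the toolpath is (28.470,130.665) → (27.934,133.361) → (26.406,135.647) → (24.120,137.175) → (21.424,137.711) → (18.728,137.175) → (16.442,135.647) → (14.914,133.361) → (14.378,130.665) → (14.914,127.969) → (16.442,125.683) → (18.728,124.155) → (21.424,123.619) → (24.120,124.155) → (26.406,125.683) → (27.934,127.969) → (28.470,130.665), returning to the start.

; Generated by LaserGRBL
G21
G90
G0 X44.114 Y65.517
M3 S436
G1 X53.124 Y109.375 F1809
G1 X63.178 Y141.835
G1 X44.114 Y65.517
M5
G0 X189.165 Y55.486
M3 S436
G1 X188.088 Y60.901 F1809
G1 X185.021 Y65.492
G1 X180.430 Y68.559
G1 X175.015 Y69.636
G1 X169.600 Y68.559
G1 X165.009 Y65.492
G1 X161.942 Y60.901
G1 X160.865 Y55.486
G1 X161.942 Y50.071
G1 X165.009 Y45.480
G1 X169.600 Y42.413
G1 X175.015 Y41.336
G1 X180.430 Y42.413
G1 X185.021 Y45.480
G1 X188.088 Y50.071
G1 X189.165 Y55.486
M5
G0 X28.470 Y130.665
M3 S436
G1 X27.934 Y133.361 F1809
G1 X26.406 Y135.647
G1 X24.120 Y137.175
G1 X21.424 Y137.711
G1 X18.728 Y137.175
G1 X16.442 Y135.647
G1 X14.914 Y133.361
G1 X14.378 Y130.665
G1 X14.914 Y127.969
G1 X16.442 Y125.683
G1 X18.728 Y124.155
G1 X21.424 Y123.619
G1 X24.120 Y124.155
G1 X26.406 Y125.683
G1 X27.934 Y127.969
G1 X28.470 Y130.665
M5
G0 X0.000 Y0.000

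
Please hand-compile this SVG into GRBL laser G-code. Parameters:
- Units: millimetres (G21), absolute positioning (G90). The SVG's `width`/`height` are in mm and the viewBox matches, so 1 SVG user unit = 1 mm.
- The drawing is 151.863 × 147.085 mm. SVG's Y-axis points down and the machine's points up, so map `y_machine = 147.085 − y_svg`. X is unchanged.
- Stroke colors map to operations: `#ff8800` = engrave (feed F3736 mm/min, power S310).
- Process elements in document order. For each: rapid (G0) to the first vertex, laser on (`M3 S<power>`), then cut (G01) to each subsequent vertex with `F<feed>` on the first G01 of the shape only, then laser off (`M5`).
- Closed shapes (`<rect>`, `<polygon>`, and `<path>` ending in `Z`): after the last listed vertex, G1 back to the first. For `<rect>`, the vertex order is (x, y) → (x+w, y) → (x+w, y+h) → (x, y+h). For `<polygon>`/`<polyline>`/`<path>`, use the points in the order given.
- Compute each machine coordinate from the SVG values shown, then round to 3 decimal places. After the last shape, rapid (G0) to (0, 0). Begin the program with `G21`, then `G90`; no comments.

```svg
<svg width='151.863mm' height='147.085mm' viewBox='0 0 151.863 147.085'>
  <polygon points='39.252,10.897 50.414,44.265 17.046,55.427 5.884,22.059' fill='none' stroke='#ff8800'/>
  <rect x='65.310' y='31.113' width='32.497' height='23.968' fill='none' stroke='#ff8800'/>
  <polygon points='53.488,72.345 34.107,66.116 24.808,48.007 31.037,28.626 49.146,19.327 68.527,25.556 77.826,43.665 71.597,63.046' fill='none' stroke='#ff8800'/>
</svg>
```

viewBox `0 0 151.863 147.085` with mm width/height → 1 unit = 1 mm. Flip: y_m = 147.085 − y_svg.

**Shape 1** — `<polygon>` regular polygon, stroke `#ff8800` → engrave (S310, F3736). Machine vertices: (39.252,136.188) → (50.414,102.820) → (17.046,91.658) → (5.884,125.026) → (39.252,136.188). Closed: final G1 returns to the first vertex.

**Shape 2** — `<rect>` rectangle, stroke `#ff8800` → engrave (S310, F3736). Machine vertices: (65.310,115.972) → (97.807,115.972) → (97.807,92.004) → (65.310,92.004) → (65.310,115.972). Closed: final G1 returns to the first vertex.

**Shape 3** — `<polygon>` regular polygon, stroke `#ff8800` → engrave (S310, F3736). Machine vertices: (53.488,74.740) → (34.107,80.969) → (24.808,99.078) → (31.037,118.459) → (49.146,127.758) → (68.527,121.529) → (77.826,103.420) → (71.597,84.039) → (53.488,74.740). Closed: final G1 returns to the first vertex.

G21
G90
G0 X39.252 Y136.188
M3 S310
G01 X50.414 Y102.820 F3736
G01 X17.046 Y91.658
G01 X5.884 Y125.026
G01 X39.252 Y136.188
M5
G0 X65.310 Y115.972
M3 S310
G01 X97.807 Y115.972 F3736
G01 X97.807 Y92.004
G01 X65.310 Y92.004
G01 X65.310 Y115.972
M5
G0 X53.488 Y74.740
M3 S310
G01 X34.107 Y80.969 F3736
G01 X24.808 Y99.078
G01 X31.037 Y118.459
G01 X49.146 Y127.758
G01 X68.527 Y121.529
G01 X77.826 Y103.420
G01 X71.597 Y84.039
G01 X53.488 Y74.740
M5
G0 X0.000 Y0.000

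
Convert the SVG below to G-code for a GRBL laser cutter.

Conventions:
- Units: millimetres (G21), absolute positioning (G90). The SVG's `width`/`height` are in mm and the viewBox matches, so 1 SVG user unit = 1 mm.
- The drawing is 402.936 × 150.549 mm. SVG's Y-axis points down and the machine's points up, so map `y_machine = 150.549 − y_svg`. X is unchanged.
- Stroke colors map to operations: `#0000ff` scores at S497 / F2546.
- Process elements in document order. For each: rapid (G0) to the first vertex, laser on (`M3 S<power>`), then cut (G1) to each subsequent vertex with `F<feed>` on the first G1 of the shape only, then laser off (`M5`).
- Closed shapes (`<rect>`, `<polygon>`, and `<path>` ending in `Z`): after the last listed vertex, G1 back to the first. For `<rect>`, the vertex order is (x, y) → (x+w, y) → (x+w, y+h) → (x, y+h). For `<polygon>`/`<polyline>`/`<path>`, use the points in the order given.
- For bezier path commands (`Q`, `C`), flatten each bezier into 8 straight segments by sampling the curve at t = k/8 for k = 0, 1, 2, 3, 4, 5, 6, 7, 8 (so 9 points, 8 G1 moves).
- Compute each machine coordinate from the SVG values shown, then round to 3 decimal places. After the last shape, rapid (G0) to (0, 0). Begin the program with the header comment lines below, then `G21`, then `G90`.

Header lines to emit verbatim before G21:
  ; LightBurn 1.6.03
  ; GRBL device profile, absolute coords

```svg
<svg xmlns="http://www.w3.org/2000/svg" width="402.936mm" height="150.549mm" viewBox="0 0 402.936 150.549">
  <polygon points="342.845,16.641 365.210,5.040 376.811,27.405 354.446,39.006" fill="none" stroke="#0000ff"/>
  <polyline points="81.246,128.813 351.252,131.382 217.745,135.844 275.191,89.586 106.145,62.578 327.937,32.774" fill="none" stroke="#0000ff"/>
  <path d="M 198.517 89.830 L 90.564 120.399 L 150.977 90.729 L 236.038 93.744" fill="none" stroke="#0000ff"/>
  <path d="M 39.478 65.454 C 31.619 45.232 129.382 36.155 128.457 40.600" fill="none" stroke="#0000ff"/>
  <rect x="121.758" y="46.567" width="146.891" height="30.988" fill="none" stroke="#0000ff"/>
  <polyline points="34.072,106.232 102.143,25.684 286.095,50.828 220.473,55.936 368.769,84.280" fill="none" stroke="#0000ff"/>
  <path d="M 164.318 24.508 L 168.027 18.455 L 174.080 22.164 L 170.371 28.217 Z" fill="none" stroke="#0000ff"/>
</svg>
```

; LightBurn 1.6.03
; GRBL device profile, absolute coords
G21
G90
G0 X342.845 Y133.908
M3 S497
G1 X365.210 Y145.509 F2546
G1 X376.811 Y123.144
G1 X354.446 Y111.543
G1 X342.845 Y133.908
M5
G0 X81.246 Y21.736
M3 S497
G1 X351.252 Y19.167 F2546
G1 X217.745 Y14.705
G1 X275.191 Y60.963
G1 X106.145 Y87.971
G1 X327.937 Y117.775
M5
G0 X198.517 Y60.719
M3 S497
G1 X90.564 Y30.150 F2546
G1 X150.977 Y59.820
G1 X236.038 Y56.805
M5
G0 X39.478 Y85.095
M3 S497
G1 X41.083 Y92.151 F2546
G1 X50.196 Y98.135
G1 X64.422 Y103.018
G1 X81.367 Y106.772
G1 X98.638 Y109.370
G1 X113.839 Y110.785
G1 X124.577 Y110.987
G1 X128.457 Y109.949
M5
G0 X121.758 Y103.982
M3 S497
G1 X268.649 Y103.982 F2546
G1 X268.649 Y72.994
G1 X121.758 Y72.994
G1 X121.758 Y103.982
M5
G0 X34.072 Y44.317
M3 S497
G1 X102.143 Y124.865 F2546
G1 X286.095 Y99.721
G1 X220.473 Y94.613
G1 X368.769 Y66.269
M5
G0 X164.318 Y126.041
M3 S497
G1 X168.027 Y132.094 F2546
G1 X174.080 Y128.385
G1 X170.371 Y122.332
G1 X164.318 Y126.041
M5
G0 X0.000 Y0.000

1 u = 1 mm; y_m = 150.549 − y.

[1] `<polygon>` regular polygon, #0000ff→score S497 F2546: (342.845,133.908) → (365.210,145.509) → (376.811,123.144) → (354.446,111.543) → (342.845,133.908) (closed)

[2] `<polyline>` open polyline, #0000ff→score S497 F2546: (81.246,21.736) → (351.252,19.167) → (217.745,14.705) → (275.191,60.963) → (106.145,87.971) → (327.937,117.775)

[3] `<path>` open polyline, #0000ff→score S497 F2546: (198.517,60.719) → (90.564,30.150) → (150.977,59.820) → (236.038,56.805)

[4] `<path>` cubic bezier, #0000ff→score S497 F2546: (39.478,85.095) → (41.083,92.151) → (50.196,98.135) → (64.422,103.018) → (81.367,106.772) → (98.638,109.370) → (113.839,110.785) → (124.577,110.987) → (128.457,109.949)

[5] `<rect>` rectangle, #0000ff→score S497 F2546: (121.758,103.982) → (268.649,103.982) → (268.649,72.994) → (121.758,72.994) → (121.758,103.982) (closed)

[6] `<polyline>` open polyline, #0000ff→score S497 F2546: (34.072,44.317) → (102.143,124.865) → (286.095,99.721) → (220.473,94.613) → (368.769,66.269)

[7] `<path>` regular polygon, #0000ff→score S497 F2546: (164.318,126.041) → (168.027,132.094) → (174.080,128.385) → (170.371,122.332) → (164.318,126.041) (closed)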